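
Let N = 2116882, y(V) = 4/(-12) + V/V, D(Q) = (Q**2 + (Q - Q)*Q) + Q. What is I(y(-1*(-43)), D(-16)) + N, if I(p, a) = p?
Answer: 6350648/3 ≈ 2.1169e+6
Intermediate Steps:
D(Q) = Q + Q**2 (D(Q) = (Q**2 + 0*Q) + Q = (Q**2 + 0) + Q = Q**2 + Q = Q + Q**2)
y(V) = 2/3 (y(V) = 4*(-1/12) + 1 = -1/3 + 1 = 2/3)
I(y(-1*(-43)), D(-16)) + N = 2/3 + 2116882 = 6350648/3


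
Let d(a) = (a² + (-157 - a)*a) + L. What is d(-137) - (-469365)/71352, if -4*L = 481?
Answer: 508866485/23784 ≈ 21395.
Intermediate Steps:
L = -481/4 (L = -¼*481 = -481/4 ≈ -120.25)
d(a) = -481/4 + a² + a*(-157 - a) (d(a) = (a² + (-157 - a)*a) - 481/4 = (a² + a*(-157 - a)) - 481/4 = -481/4 + a² + a*(-157 - a))
d(-137) - (-469365)/71352 = (-481/4 - 157*(-137)) - (-469365)/71352 = (-481/4 + 21509) - (-469365)/71352 = 85555/4 - 1*(-156455/23784) = 85555/4 + 156455/23784 = 508866485/23784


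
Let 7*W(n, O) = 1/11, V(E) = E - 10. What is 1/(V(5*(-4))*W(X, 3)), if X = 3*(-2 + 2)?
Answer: -77/30 ≈ -2.5667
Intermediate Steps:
V(E) = -10 + E
X = 0 (X = 3*0 = 0)
W(n, O) = 1/77 (W(n, O) = (⅐)/11 = (⅐)*(1/11) = 1/77)
1/(V(5*(-4))*W(X, 3)) = 1/((-10 + 5*(-4))*(1/77)) = 1/((-10 - 20)*(1/77)) = 1/(-30*1/77) = 1/(-30/77) = -77/30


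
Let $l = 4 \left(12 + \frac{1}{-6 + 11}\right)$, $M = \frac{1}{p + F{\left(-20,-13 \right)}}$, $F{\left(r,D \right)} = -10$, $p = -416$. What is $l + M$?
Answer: $\frac{103939}{2130} \approx 48.798$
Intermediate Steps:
$M = - \frac{1}{426}$ ($M = \frac{1}{-416 - 10} = \frac{1}{-426} = - \frac{1}{426} \approx -0.0023474$)
$l = \frac{244}{5}$ ($l = 4 \left(12 + \frac{1}{5}\right) = 4 \cdot \frac{61}{5} = \frac{244}{5} \approx 48.8$)
$l + M = \frac{244}{5} - \frac{1}{426} = \frac{103939}{2130}$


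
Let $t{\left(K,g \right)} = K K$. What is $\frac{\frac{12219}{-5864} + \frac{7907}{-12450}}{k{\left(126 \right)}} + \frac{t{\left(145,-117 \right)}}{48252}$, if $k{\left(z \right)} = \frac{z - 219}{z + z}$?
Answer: $\frac{17752297612943}{2275092656700} \approx 7.8029$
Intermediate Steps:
$t{\left(K,g \right)} = K^{2}$
$k{\left(z \right)} = \frac{-219 + z}{2 z}$
$\frac{\frac{12219}{-5864} + \frac{7907}{-12450}}{k{\left(126 \right)}} + \frac{t{\left(145,-117 \right)}}{48252} = \frac{\frac{12219}{-5864} + \frac{7907}{-12450}}{\frac{1}{2} \cdot \frac{1}{126} \left(-219 + 126\right)} + \frac{145^{2}}{48252} = \frac{12219 \left(- \frac{1}{5864}\right) + 7907 \left(- \frac{1}{12450}\right)}{\frac{1}{2} \cdot \frac{1}{126} \left(-93\right)} + 21025 \cdot \frac{1}{48252} = \frac{- \frac{12219}{5864} - \frac{7907}{12450}}{- \frac{31}{84}} + \frac{21025}{48252} = \left(- \frac{99246599}{36503400}\right) \left(- \frac{84}{31}\right) + \frac{21025}{48252} = \frac{694726193}{94300450} + \frac{21025}{48252} = \frac{17752297612943}{2275092656700}$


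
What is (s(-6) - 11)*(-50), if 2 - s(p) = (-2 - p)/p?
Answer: 1250/3 ≈ 416.67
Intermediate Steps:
s(p) = 2 - (-2 - p)/p
(s(-6) - 11)*(-50) = ((3 + 2/(-6)) - 11)*(-50) = ((3 + 2*(-1/6)) - 11)*(-50) = ((3 - 1/3) - 11)*(-50) = (8/3 - 11)*(-50) = -25/3*(-50) = 1250/3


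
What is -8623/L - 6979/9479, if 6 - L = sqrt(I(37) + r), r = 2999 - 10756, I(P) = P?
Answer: -272276813/36759562 - 8623*I*sqrt(1930)/3878 ≈ -7.407 - 97.685*I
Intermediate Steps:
r = -7757
L = 6 - 2*I*sqrt(1930) (L = 6 - sqrt(37 - 7757) = 6 - sqrt(-7720) = 6 - 2*I*sqrt(1930) ≈ 6.0 - 87.864*I)
-8623/L - 6979/9479 = -8623/(6 - 2*I*sqrt(1930)) - 6979/9479 = -6979/9479 - 8623/(6 - 2*I*sqrt(1930))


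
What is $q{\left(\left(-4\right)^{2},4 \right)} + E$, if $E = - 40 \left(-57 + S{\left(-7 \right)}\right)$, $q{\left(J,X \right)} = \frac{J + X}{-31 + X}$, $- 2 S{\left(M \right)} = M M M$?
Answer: $- \frac{123680}{27} \approx -4580.7$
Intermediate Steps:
$S{\left(M \right)} = - \frac{M^{3}}{2}$ ($S{\left(M \right)} = - \frac{M M M}{2} = - \frac{M^{2} M}{2} = - \frac{M^{3}}{2}$)
$q{\left(J,X \right)} = \frac{J + X}{-31 + X}$
$E = -4580$ ($E = - 40 \left(-57 - \frac{\left(-7\right)^{3}}{2}\right) = - 40 \left(-57 - - \frac{343}{2}\right) = - 40 \left(-57 + \frac{343}{2}\right) = \left(-40\right) \frac{229}{2} = -4580$)
$q{\left(\left(-4\right)^{2},4 \right)} + E = \frac{\left(-4\right)^{2} + 4}{-31 + 4} - 4580 = \frac{16 + 4}{-27} - 4580 = \left(- \frac{1}{27}\right) 20 - 4580 = - \frac{20}{27} - 4580 = - \frac{123680}{27}$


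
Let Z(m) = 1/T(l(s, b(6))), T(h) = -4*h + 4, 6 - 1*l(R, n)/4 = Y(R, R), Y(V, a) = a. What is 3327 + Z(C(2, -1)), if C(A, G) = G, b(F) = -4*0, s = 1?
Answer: 252851/76 ≈ 3327.0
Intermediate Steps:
b(F) = 0
l(R, n) = 24 - 4*R
T(h) = 4 - 4*h
Z(m) = -1/76 (Z(m) = 1/(4 - 4*(24 - 4*1)) = 1/(4 - 4*(24 - 4)) = 1/(4 - 4*20) = 1/(4 - 80) = 1/(-76) = -1/76)
3327 + Z(C(2, -1)) = 3327 - 1/76 = 252851/76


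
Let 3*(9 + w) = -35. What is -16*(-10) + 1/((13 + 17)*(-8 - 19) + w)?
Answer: 398717/2492 ≈ 160.00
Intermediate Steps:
w = -62/3 (w = -9 + (⅓)*(-35) = -9 - 35/3 = -62/3 ≈ -20.667)
-16*(-10) + 1/((13 + 17)*(-8 - 19) + w) = -16*(-10) + 1/((13 + 17)*(-8 - 19) - 62/3) = 160 + 1/(30*(-27) - 62/3) = 160 + 1/(-810 - 62/3) = 160 + 1/(-2492/3) = 160 - 3/2492 = 398717/2492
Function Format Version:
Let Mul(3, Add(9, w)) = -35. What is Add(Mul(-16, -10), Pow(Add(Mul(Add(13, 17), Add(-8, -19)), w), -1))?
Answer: Rational(398717, 2492) ≈ 160.00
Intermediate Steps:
w = Rational(-62, 3) (w = Add(-9, Mul(Rational(1, 3), -35)) = Add(-9, Rational(-35, 3)) = Rational(-62, 3) ≈ -20.667)
Add(Mul(-16, -10), Pow(Add(Mul(Add(13, 17), Add(-8, -19)), w), -1)) = Add(Mul(-16, -10), Pow(Add(Mul(Add(13, 17), Add(-8, -19)), Rational(-62, 3)), -1)) = Add(160, Pow(Add(Mul(30, -27), Rational(-62, 3)), -1)) = Add(160, Pow(Add(-810, Rational(-62, 3)), -1)) = Add(160, Pow(Rational(-2492, 3), -1)) = Add(160, Rational(-3, 2492)) = Rational(398717, 2492)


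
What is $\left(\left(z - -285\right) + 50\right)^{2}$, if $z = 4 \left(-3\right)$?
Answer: $104329$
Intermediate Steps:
$z = -12$
$\left(\left(z - -285\right) + 50\right)^{2} = \left(\left(-12 - -285\right) + 50\right)^{2} = \left(\left(-12 + 285\right) + 50\right)^{2} = \left(273 + 50\right)^{2} = 323^{2} = 104329$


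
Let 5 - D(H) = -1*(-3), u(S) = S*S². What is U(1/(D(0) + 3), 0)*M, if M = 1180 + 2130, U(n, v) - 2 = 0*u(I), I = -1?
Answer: 6620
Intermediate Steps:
u(S) = S³
D(H) = 2 (D(H) = 5 - (-1)*(-3) = 5 - 1*3 = 5 - 3 = 2)
U(n, v) = 2 (U(n, v) = 2 + 0*(-1)³ = 2 + 0*(-1) = 2 + 0 = 2)
M = 3310
U(1/(D(0) + 3), 0)*M = 2*3310 = 6620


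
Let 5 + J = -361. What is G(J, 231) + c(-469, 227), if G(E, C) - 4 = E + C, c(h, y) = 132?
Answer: 1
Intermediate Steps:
J = -366 (J = -5 - 361 = -366)
G(E, C) = 4 + C + E (G(E, C) = 4 + (E + C) = 4 + (C + E) = 4 + C + E)
G(J, 231) + c(-469, 227) = (4 + 231 - 366) + 132 = -131 + 132 = 1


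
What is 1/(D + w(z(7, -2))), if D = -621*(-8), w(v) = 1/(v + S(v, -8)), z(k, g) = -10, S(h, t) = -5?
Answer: 15/74519 ≈ 0.00020129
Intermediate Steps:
w(v) = 1/(-5 + v) (w(v) = 1/(v - 5) = 1/(-5 + v))
D = 4968
1/(D + w(z(7, -2))) = 1/(4968 + 1/(-5 - 10)) = 1/(4968 + 1/(-15)) = 1/(4968 - 1/15) = 1/(74519/15) = 15/74519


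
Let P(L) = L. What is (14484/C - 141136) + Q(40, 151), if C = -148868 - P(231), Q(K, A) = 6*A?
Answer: -20908167254/149099 ≈ -1.4023e+5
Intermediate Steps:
C = -149099 (C = -148868 - 1*231 = -148868 - 231 = -149099)
(14484/C - 141136) + Q(40, 151) = (14484/(-149099) - 141136) + 6*151 = (14484*(-1/149099) - 141136) + 906 = (-14484/149099 - 141136) + 906 = -21043250948/149099 + 906 = -20908167254/149099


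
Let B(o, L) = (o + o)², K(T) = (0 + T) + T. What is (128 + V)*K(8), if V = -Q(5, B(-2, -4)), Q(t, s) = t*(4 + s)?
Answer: 448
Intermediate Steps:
K(T) = 2*T (K(T) = T + T = 2*T)
B(o, L) = 4*o² (B(o, L) = (2*o)² = 4*o²)
V = -100 (V = -5*(4 + 4*(-2)²) = -5*(4 + 4*4) = -5*(4 + 16) = -5*20 = -1*100 = -100)
(128 + V)*K(8) = (128 - 100)*(2*8) = 28*16 = 448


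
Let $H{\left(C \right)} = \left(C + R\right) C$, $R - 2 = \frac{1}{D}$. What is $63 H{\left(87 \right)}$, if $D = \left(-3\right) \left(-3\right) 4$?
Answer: $\frac{1951845}{4} \approx 4.8796 \cdot 10^{5}$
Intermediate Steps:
$D = 36$ ($D = 9 \cdot 4 = 36$)
$R = \frac{73}{36}$ ($R = 2 + \frac{1}{36} = \frac{73}{36} \approx 2.0278$)
$H{\left(C \right)} = C \left(\frac{73}{36} + C\right)$ ($H{\left(C \right)} = \left(C + \frac{73}{36}\right) C = \left(\frac{73}{36} + C\right) C = C \left(\frac{73}{36} + C\right)$)
$63 H{\left(87 \right)} = 63 \cdot \frac{1}{36} \cdot 87 \left(73 + 36 \cdot 87\right) = 63 \cdot \frac{1}{36} \cdot 87 \left(73 + 3132\right) = 63 \cdot \frac{1}{36} \cdot 87 \cdot 3205 = 63 \cdot \frac{92945}{12} = \frac{1951845}{4}$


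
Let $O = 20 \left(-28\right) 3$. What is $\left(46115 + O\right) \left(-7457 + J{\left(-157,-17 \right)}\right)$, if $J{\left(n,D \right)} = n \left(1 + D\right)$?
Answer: $-219731075$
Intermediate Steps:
$O = -1680$ ($O = \left(-560\right) 3 = -1680$)
$\left(46115 + O\right) \left(-7457 + J{\left(-157,-17 \right)}\right) = \left(46115 - 1680\right) \left(-7457 - 157 \left(1 - 17\right)\right) = 44435 \left(-7457 - -2512\right) = 44435 \left(-7457 + 2512\right) = 44435 \left(-4945\right) = -219731075$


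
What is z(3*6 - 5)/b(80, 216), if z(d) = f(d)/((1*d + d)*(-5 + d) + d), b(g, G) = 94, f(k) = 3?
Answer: 3/20774 ≈ 0.00014441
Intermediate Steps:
z(d) = 3/(d + 2*d*(-5 + d)) (z(d) = 3/((1*d + d)*(-5 + d) + d) = 3/((d + d)*(-5 + d) + d) = 3/((2*d)*(-5 + d) + d) = 3/(2*d*(-5 + d) + d) = 3/(d + 2*d*(-5 + d)))
z(3*6 - 5)/b(80, 216) = (3/((3*6 - 5)*(-9 + 2*(3*6 - 5))))/94 = (3/((18 - 5)*(-9 + 2*(18 - 5))))*(1/94) = (3/(13*(-9 + 2*13)))*(1/94) = (3*(1/13)/(-9 + 26))*(1/94) = (3*(1/13)/17)*(1/94) = (3*(1/13)*(1/17))*(1/94) = (3/221)*(1/94) = 3/20774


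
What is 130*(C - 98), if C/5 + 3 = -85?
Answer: -69940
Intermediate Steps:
C = -440 (C = -15 + 5*(-85) = -15 - 425 = -440)
130*(C - 98) = 130*(-440 - 98) = 130*(-538) = -69940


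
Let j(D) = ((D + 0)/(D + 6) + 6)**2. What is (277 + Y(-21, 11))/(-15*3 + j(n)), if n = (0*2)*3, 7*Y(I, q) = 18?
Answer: -1957/63 ≈ -31.063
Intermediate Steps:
Y(I, q) = 18/7 (Y(I, q) = (1/7)*18 = 18/7)
n = 0 (n = 0*3 = 0)
j(D) = (6 + D/(6 + D))**2 (j(D) = (D/(6 + D) + 6)**2 = (6 + D/(6 + D))**2)
(277 + Y(-21, 11))/(-15*3 + j(n)) = (277 + 18/7)/(-15*3 + (36 + 7*0)**2/(6 + 0)**2) = 1957/(7*(-45 + (36 + 0)**2/6**2)) = 1957/(7*(-45 + (1/36)*36**2)) = 1957/(7*(-45 + (1/36)*1296)) = 1957/(7*(-45 + 36)) = (1957/7)/(-9) = (1957/7)*(-1/9) = -1957/63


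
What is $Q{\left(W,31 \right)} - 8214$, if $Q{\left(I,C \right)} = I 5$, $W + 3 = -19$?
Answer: $-8324$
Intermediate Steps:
$W = -22$ ($W = -3 - 19 = -22$)
$Q{\left(I,C \right)} = 5 I$
$Q{\left(W,31 \right)} - 8214 = 5 \left(-22\right) - 8214 = -110 - 8214 = -8324$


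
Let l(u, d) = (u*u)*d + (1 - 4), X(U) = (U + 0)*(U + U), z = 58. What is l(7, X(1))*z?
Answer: 5510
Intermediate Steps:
X(U) = 2*U**2 (X(U) = U*(2*U) = 2*U**2)
l(u, d) = -3 + d*u**2 (l(u, d) = u**2*d - 3 = d*u**2 - 3 = -3 + d*u**2)
l(7, X(1))*z = (-3 + (2*1**2)*7**2)*58 = (-3 + (2*1)*49)*58 = (-3 + 2*49)*58 = (-3 + 98)*58 = 95*58 = 5510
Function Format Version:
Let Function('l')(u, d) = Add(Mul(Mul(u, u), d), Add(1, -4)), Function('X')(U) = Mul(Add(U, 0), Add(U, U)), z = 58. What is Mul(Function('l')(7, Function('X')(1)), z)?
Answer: 5510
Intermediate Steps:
Function('X')(U) = Mul(2, Pow(U, 2)) (Function('X')(U) = Mul(U, Mul(2, U)) = Mul(2, Pow(U, 2)))
Function('l')(u, d) = Add(-3, Mul(d, Pow(u, 2))) (Function('l')(u, d) = Add(Mul(Pow(u, 2), d), -3) = Add(Mul(d, Pow(u, 2)), -3) = Add(-3, Mul(d, Pow(u, 2))))
Mul(Function('l')(7, Function('X')(1)), z) = Mul(Add(-3, Mul(Mul(2, Pow(1, 2)), Pow(7, 2))), 58) = Mul(Add(-3, Mul(Mul(2, 1), 49)), 58) = Mul(Add(-3, Mul(2, 49)), 58) = Mul(Add(-3, 98), 58) = Mul(95, 58) = 5510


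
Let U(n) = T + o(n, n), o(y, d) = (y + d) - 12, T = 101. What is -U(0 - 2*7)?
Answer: -61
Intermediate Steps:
o(y, d) = -12 + d + y (o(y, d) = (d + y) - 12 = -12 + d + y)
U(n) = 89 + 2*n (U(n) = 101 + (-12 + n + n) = 101 + (-12 + 2*n) = 89 + 2*n)
-U(0 - 2*7) = -(89 + 2*(0 - 2*7)) = -(89 + 2*(0 - 14)) = -(89 + 2*(-14)) = -(89 - 28) = -1*61 = -61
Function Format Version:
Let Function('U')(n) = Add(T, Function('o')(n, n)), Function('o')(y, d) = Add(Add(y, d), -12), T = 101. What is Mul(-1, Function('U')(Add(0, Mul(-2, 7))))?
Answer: -61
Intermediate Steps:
Function('o')(y, d) = Add(-12, d, y) (Function('o')(y, d) = Add(Add(d, y), -12) = Add(-12, d, y))
Function('U')(n) = Add(89, Mul(2, n)) (Function('U')(n) = Add(101, Add(-12, n, n)) = Add(101, Add(-12, Mul(2, n))) = Add(89, Mul(2, n)))
Mul(-1, Function('U')(Add(0, Mul(-2, 7)))) = Mul(-1, Add(89, Mul(2, Add(0, Mul(-2, 7))))) = Mul(-1, Add(89, Mul(2, Add(0, -14)))) = Mul(-1, Add(89, Mul(2, -14))) = Mul(-1, Add(89, -28)) = Mul(-1, 61) = -61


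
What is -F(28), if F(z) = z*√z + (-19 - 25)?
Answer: 44 - 56*√7 ≈ -104.16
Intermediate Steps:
F(z) = -44 + z^(3/2) (F(z) = z^(3/2) - 44 = -44 + z^(3/2))
-F(28) = -(-44 + 28^(3/2)) = -(-44 + 56*√7) = 44 - 56*√7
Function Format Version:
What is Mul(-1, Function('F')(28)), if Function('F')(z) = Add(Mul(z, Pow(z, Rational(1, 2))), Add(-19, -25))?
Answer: Add(44, Mul(-56, Pow(7, Rational(1, 2)))) ≈ -104.16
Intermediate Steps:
Function('F')(z) = Add(-44, Pow(z, Rational(3, 2))) (Function('F')(z) = Add(Pow(z, Rational(3, 2)), -44) = Add(-44, Pow(z, Rational(3, 2))))
Mul(-1, Function('F')(28)) = Mul(-1, Add(-44, Pow(28, Rational(3, 2)))) = Mul(-1, Add(-44, Mul(56, Pow(7, Rational(1, 2))))) = Add(44, Mul(-56, Pow(7, Rational(1, 2))))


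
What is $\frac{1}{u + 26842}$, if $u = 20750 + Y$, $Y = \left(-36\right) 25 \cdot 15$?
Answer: $\frac{1}{34092} \approx 2.9332 \cdot 10^{-5}$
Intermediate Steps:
$Y = -13500$ ($Y = \left(-900\right) 15 = -13500$)
$u = 7250$ ($u = 20750 - 13500 = 7250$)
$\frac{1}{u + 26842} = \frac{1}{7250 + 26842} = \frac{1}{34092}$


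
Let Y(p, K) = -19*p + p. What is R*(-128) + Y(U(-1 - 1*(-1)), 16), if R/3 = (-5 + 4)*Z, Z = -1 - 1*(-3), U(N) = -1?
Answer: 786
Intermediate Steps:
Z = 2 (Z = -1 + 3 = 2)
Y(p, K) = -18*p
R = -6 (R = 3*((-5 + 4)*2) = 3*(-1*2) = 3*(-2) = -6)
R*(-128) + Y(U(-1 - 1*(-1)), 16) = -6*(-128) - 18*(-1) = 768 + 18 = 786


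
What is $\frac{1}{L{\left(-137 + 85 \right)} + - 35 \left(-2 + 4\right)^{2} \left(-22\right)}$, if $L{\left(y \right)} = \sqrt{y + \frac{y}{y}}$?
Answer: $\frac{3080}{9486451} - \frac{i \sqrt{51}}{9486451} \approx 0.00032467 - 7.528 \cdot 10^{-7} i$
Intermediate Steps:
$L{\left(y \right)} = \sqrt{1 + y}$ ($L{\left(y \right)} = \sqrt{y + 1} = \sqrt{1 + y}$)
$\frac{1}{L{\left(-137 + 85 \right)} + - 35 \left(-2 + 4\right)^{2} \left(-22\right)} = \frac{1}{\sqrt{1 + \left(-137 + 85\right)} + - 35 \left(-2 + 4\right)^{2} \left(-22\right)} = \frac{1}{\sqrt{1 - 52} + - 35 \cdot 2^{2} \left(-22\right)} = \frac{1}{\sqrt{-51} + \left(-35\right) 4 \left(-22\right)} = \frac{1}{i \sqrt{51} - -3080} = \frac{1}{i \sqrt{51} + 3080} = \frac{1}{3080 + i \sqrt{51}}$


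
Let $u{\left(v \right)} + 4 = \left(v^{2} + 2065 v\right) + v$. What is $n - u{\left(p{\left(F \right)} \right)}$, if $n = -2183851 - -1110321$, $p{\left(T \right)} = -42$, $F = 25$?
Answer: $-988518$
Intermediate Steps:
$u{\left(v \right)} = -4 + v^{2} + 2066 v$ ($u{\left(v \right)} = -4 + \left(\left(v^{2} + 2065 v\right) + v\right) = -4 + \left(v^{2} + 2066 v\right) = -4 + v^{2} + 2066 v$)
$n = -1073530$ ($n = -2183851 + 1110321 = -1073530$)
$n - u{\left(p{\left(F \right)} \right)} = -1073530 - \left(-4 + \left(-42\right)^{2} + 2066 \left(-42\right)\right) = -1073530 - \left(-4 + 1764 - 86772\right) = -1073530 - -85012 = -1073530 + 85012 = -988518$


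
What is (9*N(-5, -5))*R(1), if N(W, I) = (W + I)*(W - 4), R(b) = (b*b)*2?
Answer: 1620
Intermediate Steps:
R(b) = 2*b² (R(b) = b²*2 = 2*b²)
N(W, I) = (-4 + W)*(I + W) (N(W, I) = (I + W)*(-4 + W) = (-4 + W)*(I + W))
(9*N(-5, -5))*R(1) = (9*((-5)² - 4*(-5) - 4*(-5) - 5*(-5)))*(2*1²) = (9*(25 + 20 + 20 + 25))*(2*1) = (9*90)*2 = 810*2 = 1620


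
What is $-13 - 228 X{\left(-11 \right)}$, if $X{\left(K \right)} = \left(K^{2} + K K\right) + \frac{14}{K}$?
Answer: $- \frac{603887}{11} \approx -54899.0$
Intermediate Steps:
$X{\left(K \right)} = 2 K^{2} + \frac{14}{K}$ ($X{\left(K \right)} = \left(K^{2} + K^{2}\right) + \frac{14}{K} = 2 K^{2} + \frac{14}{K}$)
$-13 - 228 X{\left(-11 \right)} = -13 - 228 \frac{2 \left(7 + \left(-11\right)^{3}\right)}{-11} = -13 - 228 \cdot 2 \left(- \frac{1}{11}\right) \left(7 - 1331\right) = -13 - 228 \cdot 2 \left(- \frac{1}{11}\right) \left(-1324\right) = -13 - \frac{603744}{11} = - \frac{603887}{11}$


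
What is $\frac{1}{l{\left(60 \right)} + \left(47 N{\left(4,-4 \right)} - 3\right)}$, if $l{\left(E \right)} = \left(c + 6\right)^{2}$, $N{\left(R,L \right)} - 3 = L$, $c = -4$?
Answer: $- \frac{1}{46} \approx -0.021739$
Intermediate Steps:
$N{\left(R,L \right)} = 3 + L$
$l{\left(E \right)} = 4$ ($l{\left(E \right)} = \left(-4 + 6\right)^{2} = 2^{2} = 4$)
$\frac{1}{l{\left(60 \right)} + \left(47 N{\left(4,-4 \right)} - 3\right)} = \frac{1}{4 + \left(47 \left(3 - 4\right) - 3\right)} = \frac{1}{4 + \left(47 \left(-1\right) - 3\right)} = \frac{1}{4 - 50} = \frac{1}{-46} = - \frac{1}{46}$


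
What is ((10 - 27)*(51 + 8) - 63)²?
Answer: 1136356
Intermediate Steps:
((10 - 27)*(51 + 8) - 63)² = (-17*59 - 63)² = (-1003 - 63)² = (-1066)² = 1136356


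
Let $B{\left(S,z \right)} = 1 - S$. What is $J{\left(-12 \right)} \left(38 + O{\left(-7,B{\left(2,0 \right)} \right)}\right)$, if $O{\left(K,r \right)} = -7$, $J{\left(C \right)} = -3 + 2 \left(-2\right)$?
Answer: $-217$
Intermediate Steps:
$J{\left(C \right)} = -7$ ($J{\left(C \right)} = -3 - 4 = -7$)
$J{\left(-12 \right)} \left(38 + O{\left(-7,B{\left(2,0 \right)} \right)}\right) = - 7 \left(38 - 7\right) = \left(-7\right) 31 = -217$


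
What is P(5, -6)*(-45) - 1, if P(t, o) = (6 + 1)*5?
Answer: -1576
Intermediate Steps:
P(t, o) = 35 (P(t, o) = 7*5 = 35)
P(5, -6)*(-45) - 1 = 35*(-45) - 1 = -1575 - 1 = -1576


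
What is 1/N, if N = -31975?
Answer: -1/31975 ≈ -3.1274e-5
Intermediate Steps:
1/N = 1/(-31975) = -1/31975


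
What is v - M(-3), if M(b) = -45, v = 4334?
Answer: 4379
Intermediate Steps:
v - M(-3) = 4334 - 1*(-45) = 4334 + 45 = 4379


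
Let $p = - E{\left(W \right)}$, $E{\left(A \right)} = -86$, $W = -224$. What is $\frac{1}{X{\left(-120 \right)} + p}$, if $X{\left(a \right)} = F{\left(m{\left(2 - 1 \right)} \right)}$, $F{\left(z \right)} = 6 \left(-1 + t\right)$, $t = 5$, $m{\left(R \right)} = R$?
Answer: $\frac{1}{110} \approx 0.0090909$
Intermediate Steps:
$F{\left(z \right)} = 24$ ($F{\left(z \right)} = 6 \left(-1 + 5\right) = 6 \cdot 4 = 24$)
$p = 86$ ($p = \left(-1\right) \left(-86\right) = 86$)
$X{\left(a \right)} = 24$
$\frac{1}{X{\left(-120 \right)} + p} = \frac{1}{24 + 86} = \frac{1}{110}$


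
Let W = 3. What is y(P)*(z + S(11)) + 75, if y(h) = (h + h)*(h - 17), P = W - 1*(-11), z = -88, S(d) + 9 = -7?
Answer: 8811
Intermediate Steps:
S(d) = -16 (S(d) = -9 - 7 = -16)
P = 14 (P = 3 - 1*(-11) = 3 + 11 = 14)
y(h) = 2*h*(-17 + h) (y(h) = (2*h)*(-17 + h) = 2*h*(-17 + h))
y(P)*(z + S(11)) + 75 = (2*14*(-17 + 14))*(-88 - 16) + 75 = (2*14*(-3))*(-104) + 75 = -84*(-104) + 75 = 8736 + 75 = 8811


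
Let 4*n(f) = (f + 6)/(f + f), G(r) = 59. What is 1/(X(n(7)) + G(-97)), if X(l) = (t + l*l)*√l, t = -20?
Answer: 32493174784/1866233153443 + 392319872*√182/1866233153443 ≈ 0.020247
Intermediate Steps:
n(f) = (6 + f)/(8*f) (n(f) = ((f + 6)/(f + f))/4 = ((6 + f)/((2*f)))/4 = ((6 + f)*(1/(2*f)))/4 = ((6 + f)/(2*f))/4 = (6 + f)/(8*f))
X(l) = √l*(-20 + l²) (X(l) = (-20 + l*l)*√l = (-20 + l²)*√l = √l*(-20 + l²))
1/(X(n(7)) + G(-97)) = 1/(√((⅛)*(6 + 7)/7)*(-20 + ((⅛)*(6 + 7)/7)²) + 59) = 1/(√((⅛)*(⅐)*13)*(-20 + ((⅛)*(⅐)*13)²) + 59) = 1/(√(13/56)*(-20 + (13/56)²) + 59) = 1/((√182/28)*(-20 + 169/3136) + 59) = 1/((√182/28)*(-62551/3136) + 59) = 1/(-62551*√182/87808 + 59) = 1/(59 - 62551*√182/87808)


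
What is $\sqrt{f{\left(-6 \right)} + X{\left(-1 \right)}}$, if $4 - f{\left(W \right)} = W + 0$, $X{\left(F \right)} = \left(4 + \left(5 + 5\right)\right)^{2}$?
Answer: $\sqrt{206} \approx 14.353$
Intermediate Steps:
$X{\left(F \right)} = 196$ ($X{\left(F \right)} = \left(4 + 10\right)^{2} = 14^{2} = 196$)
$f{\left(W \right)} = 4 - W$ ($f{\left(W \right)} = 4 - \left(W + 0\right) = 4 - W$)
$\sqrt{f{\left(-6 \right)} + X{\left(-1 \right)}} = \sqrt{\left(4 - -6\right) + 196} = \sqrt{\left(4 + 6\right) + 196} = \sqrt{10 + 196} = \sqrt{206}$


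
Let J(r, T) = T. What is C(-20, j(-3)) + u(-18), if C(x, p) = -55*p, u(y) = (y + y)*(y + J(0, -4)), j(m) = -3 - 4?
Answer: 1177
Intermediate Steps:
j(m) = -7
u(y) = 2*y*(-4 + y) (u(y) = (y + y)*(y - 4) = (2*y)*(-4 + y) = 2*y*(-4 + y))
C(-20, j(-3)) + u(-18) = -55*(-7) + 2*(-18)*(-4 - 18) = 385 + 2*(-18)*(-22) = 385 + 792 = 1177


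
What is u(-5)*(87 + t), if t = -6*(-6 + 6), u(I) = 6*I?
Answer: -2610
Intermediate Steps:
t = 0 (t = -6*0 = 0)
u(-5)*(87 + t) = (6*(-5))*(87 + 0) = -30*87 = -2610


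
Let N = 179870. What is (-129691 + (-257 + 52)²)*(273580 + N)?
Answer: -39752147700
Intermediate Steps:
(-129691 + (-257 + 52)²)*(273580 + N) = (-129691 + (-257 + 52)²)*(273580 + 179870) = (-129691 + (-205)²)*453450 = (-129691 + 42025)*453450 = -87666*453450 = -39752147700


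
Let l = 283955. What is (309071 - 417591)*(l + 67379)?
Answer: -38126765680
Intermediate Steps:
(309071 - 417591)*(l + 67379) = (309071 - 417591)*(283955 + 67379) = -108520*351334 = -38126765680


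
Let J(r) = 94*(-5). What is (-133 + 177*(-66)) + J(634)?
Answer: -12285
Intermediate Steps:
J(r) = -470
(-133 + 177*(-66)) + J(634) = (-133 + 177*(-66)) - 470 = (-133 - 11682) - 470 = -11815 - 470 = -12285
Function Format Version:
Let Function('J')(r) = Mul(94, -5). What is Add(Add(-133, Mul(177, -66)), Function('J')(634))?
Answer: -12285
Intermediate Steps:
Function('J')(r) = -470
Add(Add(-133, Mul(177, -66)), Function('J')(634)) = Add(Add(-133, Mul(177, -66)), -470) = Add(Add(-133, -11682), -470) = Add(-11815, -470) = -12285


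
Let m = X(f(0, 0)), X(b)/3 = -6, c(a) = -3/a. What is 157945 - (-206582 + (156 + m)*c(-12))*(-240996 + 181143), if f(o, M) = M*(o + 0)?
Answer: -24724659145/2 ≈ -1.2362e+10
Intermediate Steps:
f(o, M) = M*o
X(b) = -18 (X(b) = 3*(-6) = -18)
m = -18
157945 - (-206582 + (156 + m)*c(-12))*(-240996 + 181143) = 157945 - (-206582 + (156 - 18)*(-3/(-12)))*(-240996 + 181143) = 157945 - (-206582 + 138*(-3*(-1/12)))*(-59853) = 157945 - (-206582 + 138*(1/4))*(-59853) = 157945 - (-206582 + 69/2)*(-59853) = 157945 - (-413095)*(-59853)/2 = 157945 - 1*24724975035/2 = 157945 - 24724975035/2 = -24724659145/2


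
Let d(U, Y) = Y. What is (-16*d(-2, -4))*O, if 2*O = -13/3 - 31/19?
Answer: -10880/57 ≈ -190.88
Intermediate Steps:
O = -170/57 (O = (-13/3 - 31/19)/2 = (½)*(-340/57) = -170/57 ≈ -2.9825)
(-16*d(-2, -4))*O = -16*(-4)*(-170/57) = 64*(-170/57) = -10880/57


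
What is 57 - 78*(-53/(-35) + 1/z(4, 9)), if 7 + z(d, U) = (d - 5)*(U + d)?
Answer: -801/14 ≈ -57.214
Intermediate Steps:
z(d, U) = -7 + (-5 + d)*(U + d) (z(d, U) = -7 + (d - 5)*(U + d) = -7 + (-5 + d)*(U + d))
57 - 78*(-53/(-35) + 1/z(4, 9)) = 57 - 78*(-53/(-35) + 1/(-7 + 4**2 - 5*9 - 5*4 + 9*4)) = 57 - 78*(-53*(-1/35) + 1/(-7 + 16 - 45 - 20 + 36)) = 57 - 78*(53/35 + 1/(-20)) = 57 - 78*(53/35 + 1*(-1/20)) = 57 - 78*(53/35 - 1/20) = 57 - 78*41/28 = 57 - 1599/14 = -801/14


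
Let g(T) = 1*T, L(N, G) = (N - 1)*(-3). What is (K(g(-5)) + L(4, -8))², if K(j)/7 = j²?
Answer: 27556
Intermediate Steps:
L(N, G) = 3 - 3*N (L(N, G) = (-1 + N)*(-3) = 3 - 3*N)
g(T) = T
K(j) = 7*j²
(K(g(-5)) + L(4, -8))² = (7*(-5)² + (3 - 3*4))² = (7*25 + (3 - 12))² = (175 - 9)² = 166² = 27556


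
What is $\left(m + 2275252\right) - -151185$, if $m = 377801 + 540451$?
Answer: $3344689$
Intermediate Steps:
$m = 918252$
$\left(m + 2275252\right) - -151185 = \left(918252 + 2275252\right) - -151185 = 3193504 + 151185 = 3344689$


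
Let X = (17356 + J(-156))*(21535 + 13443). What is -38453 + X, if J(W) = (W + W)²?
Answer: 4011938147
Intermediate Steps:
J(W) = 4*W² (J(W) = (2*W)² = 4*W²)
X = 4011976600 (X = (17356 + 4*(-156)²)*(21535 + 13443) = (17356 + 4*24336)*34978 = (17356 + 97344)*34978 = 114700*34978 = 4011976600)
-38453 + X = -38453 + 4011976600 = 4011938147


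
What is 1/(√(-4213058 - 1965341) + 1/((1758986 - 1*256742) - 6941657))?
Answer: -5439413/182801612059367325032 - 29587213784569*I*√6178399/182801612059367325032 ≈ -2.9756e-14 - 0.00040231*I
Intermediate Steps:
1/(√(-4213058 - 1965341) + 1/((1758986 - 1*256742) - 6941657)) = 1/(√(-6178399) + 1/((1758986 - 256742) - 6941657)) = 1/(I*√6178399 + 1/(1502244 - 6941657)) = 1/(I*√6178399 + 1/(-5439413)) = 1/(I*√6178399 - 1/5439413) = 1/(-1/5439413 + I*√6178399)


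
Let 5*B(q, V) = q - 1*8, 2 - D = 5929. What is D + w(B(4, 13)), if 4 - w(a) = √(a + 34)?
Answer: -5923 - √830/5 ≈ -5928.8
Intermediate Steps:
D = -5927 (D = 2 - 1*5929 = 2 - 5929 = -5927)
B(q, V) = -8/5 + q/5 (B(q, V) = (q - 1*8)/5 = (q - 8)/5 = (-8 + q)/5 = -8/5 + q/5)
w(a) = 4 - √(34 + a) (w(a) = 4 - √(a + 34) = 4 - √(34 + a))
D + w(B(4, 13)) = -5927 + (4 - √(34 + (-8/5 + (⅕)*4))) = -5927 + (4 - √(34 + (-8/5 + ⅘))) = -5927 + (4 - √(34 - ⅘)) = -5927 + (4 - √(166/5)) = -5927 + (4 - √830/5) = -5923 - √830/5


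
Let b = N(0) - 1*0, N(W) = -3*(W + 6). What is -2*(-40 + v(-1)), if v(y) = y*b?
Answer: 44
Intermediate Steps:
N(W) = -18 - 3*W (N(W) = -3*(6 + W) = -18 - 3*W)
b = -18 (b = (-18 - 3*0) - 1*0 = (-18 + 0) + 0 = -18 + 0 = -18)
v(y) = -18*y (v(y) = y*(-18) = -18*y)
-2*(-40 + v(-1)) = -2*(-40 - 18*(-1)) = -2*(-40 + 18) = -2*(-22) = 44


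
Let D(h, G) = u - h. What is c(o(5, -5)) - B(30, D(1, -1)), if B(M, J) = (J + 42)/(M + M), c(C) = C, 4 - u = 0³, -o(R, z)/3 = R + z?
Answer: -¾ ≈ -0.75000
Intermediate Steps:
o(R, z) = -3*R - 3*z (o(R, z) = -3*(R + z) = -3*R - 3*z)
u = 4 (u = 4 - 1*0³ = 4 - 1*0 = 4 + 0 = 4)
D(h, G) = 4 - h
B(M, J) = (42 + J)/(2*M) (B(M, J) = (42 + J)/((2*M)) = (42 + J)*(1/(2*M)) = (42 + J)/(2*M))
c(o(5, -5)) - B(30, D(1, -1)) = (-3*5 - 3*(-5)) - (42 + (4 - 1*1))/(2*30) = (-15 + 15) - (42 + (4 - 1))/(2*30) = 0 - (42 + 3)/(2*30) = 0 - 45/(2*30) = 0 - 1*¾ = 0 - ¾ = -¾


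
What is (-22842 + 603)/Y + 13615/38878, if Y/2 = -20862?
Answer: 11370477/12874172 ≈ 0.88320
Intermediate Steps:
Y = -41724 (Y = 2*(-20862) = -41724)
(-22842 + 603)/Y + 13615/38878 = (-22842 + 603)/(-41724) + 13615/38878 = -22239*(-1/41724) + 13615*(1/38878) = 2471/4636 + 1945/5554 = 11370477/12874172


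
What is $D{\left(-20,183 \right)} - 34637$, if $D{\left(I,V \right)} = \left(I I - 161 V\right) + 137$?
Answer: $-63563$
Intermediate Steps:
$D{\left(I,V \right)} = 137 + I^{2} - 161 V$ ($D{\left(I,V \right)} = \left(I^{2} - 161 V\right) + 137 = 137 + I^{2} - 161 V$)
$D{\left(-20,183 \right)} - 34637 = \left(137 + \left(-20\right)^{2} - 29463\right) - 34637 = \left(137 + 400 - 29463\right) - 34637 = -28926 - 34637 = -63563$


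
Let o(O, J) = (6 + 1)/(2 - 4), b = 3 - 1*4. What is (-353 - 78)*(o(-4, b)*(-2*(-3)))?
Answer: 9051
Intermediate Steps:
b = -1 (b = 3 - 4 = -1)
o(O, J) = -7/2 (o(O, J) = 7/(-2) = 7*(-1/2) = -7/2)
(-353 - 78)*(o(-4, b)*(-2*(-3))) = (-353 - 78)*(-(-7)*(-3)) = -(-3017)*6/2 = -431*(-21) = 9051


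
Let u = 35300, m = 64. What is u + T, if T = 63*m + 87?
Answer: 39419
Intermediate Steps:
T = 4119 (T = 63*64 + 87 = 4032 + 87 = 4119)
u + T = 35300 + 4119 = 39419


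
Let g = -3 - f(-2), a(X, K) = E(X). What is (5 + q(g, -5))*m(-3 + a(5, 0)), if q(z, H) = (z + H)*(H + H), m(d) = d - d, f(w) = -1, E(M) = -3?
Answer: 0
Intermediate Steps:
a(X, K) = -3
g = -2 (g = -3 - 1*(-1) = -3 + 1 = -2)
m(d) = 0
q(z, H) = 2*H*(H + z) (q(z, H) = (H + z)*(2*H) = 2*H*(H + z))
(5 + q(g, -5))*m(-3 + a(5, 0)) = (5 + 2*(-5)*(-5 - 2))*0 = (5 + 2*(-5)*(-7))*0 = (5 + 70)*0 = 75*0 = 0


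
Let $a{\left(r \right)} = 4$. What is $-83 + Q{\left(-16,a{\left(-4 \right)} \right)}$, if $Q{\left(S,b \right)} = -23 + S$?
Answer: $-122$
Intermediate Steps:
$-83 + Q{\left(-16,a{\left(-4 \right)} \right)} = -83 - 39 = -122$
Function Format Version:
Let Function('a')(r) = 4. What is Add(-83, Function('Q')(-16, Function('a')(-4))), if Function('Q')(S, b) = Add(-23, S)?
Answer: -122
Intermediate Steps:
Add(-83, Function('Q')(-16, Function('a')(-4))) = Add(-83, Add(-23, -16)) = Add(-83, -39) = -122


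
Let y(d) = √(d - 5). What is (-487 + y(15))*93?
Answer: -45291 + 93*√10 ≈ -44997.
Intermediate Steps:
y(d) = √(-5 + d)
(-487 + y(15))*93 = (-487 + √(-5 + 15))*93 = (-487 + √10)*93 = -45291 + 93*√10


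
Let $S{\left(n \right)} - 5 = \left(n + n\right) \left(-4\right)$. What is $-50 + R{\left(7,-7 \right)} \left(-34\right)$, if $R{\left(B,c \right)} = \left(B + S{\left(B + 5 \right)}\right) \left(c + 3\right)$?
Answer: $-11474$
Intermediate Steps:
$S{\left(n \right)} = 5 - 8 n$ ($S{\left(n \right)} = 5 + \left(n + n\right) \left(-4\right) = 5 + 2 n \left(-4\right) = 5 - 8 n$)
$R{\left(B,c \right)} = \left(-35 - 7 B\right) \left(3 + c\right)$ ($R{\left(B,c \right)} = \left(B - \left(-5 + 8 \left(B + 5\right)\right)\right) \left(c + 3\right) = \left(B - \left(-5 + 8 \left(5 + B\right)\right)\right) \left(3 + c\right) = \left(B + \left(5 - \left(40 + 8 B\right)\right)\right) \left(3 + c\right) = \left(B - \left(35 + 8 B\right)\right) \left(3 + c\right) = \left(-35 - 7 B\right) \left(3 + c\right)$)
$-50 + R{\left(7,-7 \right)} \left(-34\right) = -50 + \left(-105 - 147 + 7 \left(-7\right) - - 7 \left(35 + 8 \cdot 7\right)\right) \left(-34\right) = -50 + \left(-105 - 147 - 49 - - 7 \left(35 + 56\right)\right) \left(-34\right) = -50 + \left(-105 - 147 - 49 - \left(-7\right) 91\right) \left(-34\right) = -50 + \left(-105 - 147 - 49 + 637\right) \left(-34\right) = -50 + 336 \left(-34\right) = -50 - 11424 = -11474$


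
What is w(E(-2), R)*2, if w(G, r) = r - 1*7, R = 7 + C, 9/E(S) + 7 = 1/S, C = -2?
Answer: -4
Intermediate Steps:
E(S) = 9/(-7 + 1/S)
R = 5 (R = 7 - 2 = 5)
w(G, r) = -7 + r (w(G, r) = r - 7 = -7 + r)
w(E(-2), R)*2 = (-7 + 5)*2 = -2*2 = -4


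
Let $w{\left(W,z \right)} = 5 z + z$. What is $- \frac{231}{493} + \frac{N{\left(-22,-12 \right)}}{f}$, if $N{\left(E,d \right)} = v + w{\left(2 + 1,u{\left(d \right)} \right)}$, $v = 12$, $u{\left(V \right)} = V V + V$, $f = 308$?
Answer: $\frac{81306}{37961} \approx 2.1418$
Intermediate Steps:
$u{\left(V \right)} = V + V^{2}$ ($u{\left(V \right)} = V^{2} + V = V + V^{2}$)
$w{\left(W,z \right)} = 6 z$
$N{\left(E,d \right)} = 12 + 6 d \left(1 + d\right)$
$- \frac{231}{493} + \frac{N{\left(-22,-12 \right)}}{f} = - \frac{231}{493} + \frac{12 + 6 \left(-12\right) \left(1 - 12\right)}{308} = \left(-231\right) \frac{1}{493} + \left(12 + 6 \left(-12\right) \left(-11\right)\right) \frac{1}{308} = - \frac{231}{493} + \left(12 + 792\right) \frac{1}{308} = - \frac{231}{493} + 804 \cdot \frac{1}{308} = - \frac{231}{493} + \frac{201}{77} = \frac{81306}{37961}$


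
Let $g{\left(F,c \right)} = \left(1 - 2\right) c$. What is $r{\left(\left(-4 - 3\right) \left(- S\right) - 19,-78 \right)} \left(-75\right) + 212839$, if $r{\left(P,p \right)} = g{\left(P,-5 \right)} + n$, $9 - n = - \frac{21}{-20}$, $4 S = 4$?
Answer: $\frac{847471}{4} \approx 2.1187 \cdot 10^{5}$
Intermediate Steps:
$S = 1$ ($S = \frac{1}{4} \cdot 4 = 1$)
$n = \frac{159}{20}$ ($n = 9 - - \frac{21}{-20} = 9 - \left(-21\right) \left(- \frac{1}{20}\right) = 9 - \frac{21}{20} = \frac{159}{20} \approx 7.95$)
$g{\left(F,c \right)} = - c$
$r{\left(P,p \right)} = \frac{259}{20}$ ($r{\left(P,p \right)} = \left(-1\right) \left(-5\right) + \frac{159}{20} = 5 + \frac{159}{20} = \frac{259}{20}$)
$r{\left(\left(-4 - 3\right) \left(- S\right) - 19,-78 \right)} \left(-75\right) + 212839 = \frac{259}{20} \left(-75\right) + 212839 = - \frac{3885}{4} + 212839 = \frac{847471}{4}$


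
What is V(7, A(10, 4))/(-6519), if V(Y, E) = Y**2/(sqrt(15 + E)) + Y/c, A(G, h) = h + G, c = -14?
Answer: 1/13038 - 49*sqrt(29)/189051 ≈ -0.0013191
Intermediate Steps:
A(G, h) = G + h
V(Y, E) = -Y/14 + Y**2/sqrt(15 + E) (V(Y, E) = Y**2/(sqrt(15 + E)) + Y/(-14) = Y**2/sqrt(15 + E) + Y*(-1/14) = Y**2/sqrt(15 + E) - Y/14 = -Y/14 + Y**2/sqrt(15 + E))
V(7, A(10, 4))/(-6519) = (-1/14*7 + 7**2/sqrt(15 + (10 + 4)))/(-6519) = (-1/2 + 49/sqrt(15 + 14))*(-1/6519) = (-1/2 + 49/sqrt(29))*(-1/6519) = (-1/2 + 49*(sqrt(29)/29))*(-1/6519) = (-1/2 + 49*sqrt(29)/29)*(-1/6519) = 1/13038 - 49*sqrt(29)/189051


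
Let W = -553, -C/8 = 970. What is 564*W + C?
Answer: -319652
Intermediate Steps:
C = -7760 (C = -8*970 = -7760)
564*W + C = 564*(-553) - 7760 = -311892 - 7760 = -319652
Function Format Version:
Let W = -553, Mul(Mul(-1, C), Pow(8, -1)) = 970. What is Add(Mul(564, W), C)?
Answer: -319652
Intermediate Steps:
C = -7760 (C = Mul(-8, 970) = -7760)
Add(Mul(564, W), C) = Add(Mul(564, -553), -7760) = Add(-311892, -7760) = -319652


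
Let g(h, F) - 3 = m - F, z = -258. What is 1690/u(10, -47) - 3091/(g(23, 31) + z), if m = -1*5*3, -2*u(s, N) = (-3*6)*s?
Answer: 78688/2709 ≈ 29.047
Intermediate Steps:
u(s, N) = 9*s (u(s, N) = -(-3*6)*s/2 = -(-9)*s = 9*s)
m = -15 (m = -5*3 = -15)
g(h, F) = -12 - F (g(h, F) = 3 + (-15 - F) = -12 - F)
1690/u(10, -47) - 3091/(g(23, 31) + z) = 1690/((9*10)) - 3091/((-12 - 1*31) - 258) = 1690/90 - 3091/((-12 - 31) - 258) = 1690*(1/90) - 3091/(-43 - 258) = 169/9 - 3091/(-301) = 169/9 - 3091*(-1/301) = 169/9 + 3091/301 = 78688/2709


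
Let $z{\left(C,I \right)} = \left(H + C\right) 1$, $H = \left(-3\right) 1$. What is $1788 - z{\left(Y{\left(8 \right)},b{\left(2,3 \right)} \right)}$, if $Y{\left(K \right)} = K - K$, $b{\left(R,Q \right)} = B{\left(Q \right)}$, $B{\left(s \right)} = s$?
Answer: $1791$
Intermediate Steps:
$b{\left(R,Q \right)} = Q$
$H = -3$
$Y{\left(K \right)} = 0$
$z{\left(C,I \right)} = -3 + C$ ($z{\left(C,I \right)} = \left(-3 + C\right) 1 = -3 + C$)
$1788 - z{\left(Y{\left(8 \right)},b{\left(2,3 \right)} \right)} = 1788 - \left(-3 + 0\right) = 1788 - -3 = 1788 + 3 = 1791$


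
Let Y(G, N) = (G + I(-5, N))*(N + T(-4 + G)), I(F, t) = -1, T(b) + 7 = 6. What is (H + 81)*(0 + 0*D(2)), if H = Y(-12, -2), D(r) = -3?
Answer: 0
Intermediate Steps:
T(b) = -1 (T(b) = -7 + 6 = -1)
Y(G, N) = (-1 + G)*(-1 + N) (Y(G, N) = (G - 1)*(N - 1) = (-1 + G)*(-1 + N))
H = 39 (H = 1 - 1*(-12) - 1*(-2) - 12*(-2) = 1 + 12 + 2 + 24 = 39)
(H + 81)*(0 + 0*D(2)) = (39 + 81)*(0 + 0*(-3)) = 120*(0 + 0) = 120*0 = 0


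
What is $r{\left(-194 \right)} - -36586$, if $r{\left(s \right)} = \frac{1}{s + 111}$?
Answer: $\frac{3036637}{83} \approx 36586.0$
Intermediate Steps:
$r{\left(s \right)} = \frac{1}{111 + s}$
$r{\left(-194 \right)} - -36586 = \frac{1}{111 - 194} - -36586 = \frac{1}{-83} + 36586 = - \frac{1}{83} + 36586 = \frac{3036637}{83}$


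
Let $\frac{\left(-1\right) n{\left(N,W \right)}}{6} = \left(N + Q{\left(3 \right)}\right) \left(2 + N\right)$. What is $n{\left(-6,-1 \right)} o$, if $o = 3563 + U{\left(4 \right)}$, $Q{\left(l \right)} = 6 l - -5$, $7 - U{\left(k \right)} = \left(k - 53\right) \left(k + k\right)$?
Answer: $1616496$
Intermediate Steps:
$U{\left(k \right)} = 7 - 2 k \left(-53 + k\right)$ ($U{\left(k \right)} = 7 - \left(k - 53\right) \left(k + k\right) = 7 - \left(-53 + k\right) 2 k = 7 - 2 k \left(-53 + k\right)$)
$Q{\left(l \right)} = 5 + 6 l$ ($Q{\left(l \right)} = 6 l + 5 = 5 + 6 l$)
$n{\left(N,W \right)} = - 6 \left(2 + N\right) \left(23 + N\right)$ ($n{\left(N,W \right)} = - 6 \left(N + \left(5 + 6 \cdot 3\right)\right) \left(2 + N\right) = - 6 \left(N + \left(5 + 18\right)\right) \left(2 + N\right) = - 6 \left(N + 23\right) \left(2 + N\right) = - 6 \left(23 + N\right) \left(2 + N\right) = - 6 \left(2 + N\right) \left(23 + N\right)$)
$o = 3962$ ($o = 3563 + \left(7 - 2 \cdot 4^{2} + 106 \cdot 4\right) = 3563 + \left(7 - 32 + 424\right) = 3563 + 399 = 3962$)
$n{\left(-6,-1 \right)} o = \left(-276 - -900 - 6 \left(-6\right)^{2}\right) 3962 = \left(-276 + 900 - 216\right) 3962 = 408 \cdot 3962 = 1616496$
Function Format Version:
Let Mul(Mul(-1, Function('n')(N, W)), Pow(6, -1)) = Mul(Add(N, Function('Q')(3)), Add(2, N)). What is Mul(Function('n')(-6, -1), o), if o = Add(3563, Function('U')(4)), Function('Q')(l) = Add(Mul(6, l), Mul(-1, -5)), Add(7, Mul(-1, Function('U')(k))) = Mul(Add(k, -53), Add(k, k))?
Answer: 1616496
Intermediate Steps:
Function('U')(k) = Add(7, Mul(-2, k, Add(-53, k))) (Function('U')(k) = Add(7, Mul(-1, Mul(Add(k, -53), Add(k, k)))) = Add(7, Mul(-1, Mul(Add(-53, k), Mul(2, k)))) = Add(7, Mul(-1, Mul(2, k, Add(-53, k)))) = Add(7, Mul(-2, k, Add(-53, k))))
Function('Q')(l) = Add(5, Mul(6, l)) (Function('Q')(l) = Add(Mul(6, l), 5) = Add(5, Mul(6, l)))
Function('n')(N, W) = Mul(-6, Add(2, N), Add(23, N)) (Function('n')(N, W) = Mul(-6, Mul(Add(N, Add(5, Mul(6, 3))), Add(2, N))) = Mul(-6, Mul(Add(N, Add(5, 18)), Add(2, N))) = Mul(-6, Mul(Add(N, 23), Add(2, N))) = Mul(-6, Mul(Add(23, N), Add(2, N))) = Mul(-6, Mul(Add(2, N), Add(23, N))) = Mul(-6, Add(2, N), Add(23, N)))
o = 3962 (o = Add(3563, Add(7, Mul(-2, Pow(4, 2)), Mul(106, 4))) = Add(3563, Add(7, Mul(-2, 16), 424)) = Add(3563, Add(7, -32, 424)) = Add(3563, 399) = 3962)
Mul(Function('n')(-6, -1), o) = Mul(Add(-276, Mul(-150, -6), Mul(-6, Pow(-6, 2))), 3962) = Mul(Add(-276, 900, Mul(-6, 36)), 3962) = Mul(Add(-276, 900, -216), 3962) = Mul(408, 3962) = 1616496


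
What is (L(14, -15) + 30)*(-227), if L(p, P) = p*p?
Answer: -51302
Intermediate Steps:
L(p, P) = p²
(L(14, -15) + 30)*(-227) = (14² + 30)*(-227) = (196 + 30)*(-227) = 226*(-227) = -51302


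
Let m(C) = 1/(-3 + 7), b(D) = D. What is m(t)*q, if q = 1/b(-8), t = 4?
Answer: -1/32 ≈ -0.031250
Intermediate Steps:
m(C) = ¼ (m(C) = 1/4 = ¼)
q = -⅛ (q = 1/(-8) = -⅛ ≈ -0.12500)
m(t)*q = (¼)*(-⅛) = -1/32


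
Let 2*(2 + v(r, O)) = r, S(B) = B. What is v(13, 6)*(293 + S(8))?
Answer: 2709/2 ≈ 1354.5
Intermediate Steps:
v(r, O) = -2 + r/2
v(13, 6)*(293 + S(8)) = (-2 + (½)*13)*(293 + 8) = (-2 + 13/2)*301 = (9/2)*301 = 2709/2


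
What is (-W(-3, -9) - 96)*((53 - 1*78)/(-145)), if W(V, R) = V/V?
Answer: -485/29 ≈ -16.724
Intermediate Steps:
W(V, R) = 1
(-W(-3, -9) - 96)*((53 - 1*78)/(-145)) = (-1*1 - 96)*((53 - 1*78)/(-145)) = (-1 - 96)*((53 - 78)*(-1/145)) = -(-2425)*(-1)/145 = -97*5/29 = -485/29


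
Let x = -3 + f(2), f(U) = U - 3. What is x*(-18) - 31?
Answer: 41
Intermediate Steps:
f(U) = -3 + U
x = -4 (x = -3 + (-3 + 2) = -3 - 1 = -4)
x*(-18) - 31 = -4*(-18) - 31 = 72 - 31 = 41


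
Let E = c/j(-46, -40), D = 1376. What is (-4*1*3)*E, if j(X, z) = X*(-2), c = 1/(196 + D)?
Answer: -1/12052 ≈ -8.2974e-5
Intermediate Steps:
c = 1/1572 (c = 1/(196 + 1376) = 1/1572 ≈ 0.00063613)
j(X, z) = -2*X
E = 1/144624 (E = 1/(1572*((-2*(-46)))) = (1/1572)/92 = (1/1572)*(1/92) = 1/144624 ≈ 6.9145e-6)
(-4*1*3)*E = (-4*1*3)*(1/144624) = -4*3*(1/144624) = -12*1/144624 = -1/12052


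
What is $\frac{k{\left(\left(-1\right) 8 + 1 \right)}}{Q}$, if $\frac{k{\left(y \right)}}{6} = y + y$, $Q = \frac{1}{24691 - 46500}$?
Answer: $1831956$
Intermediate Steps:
$Q = - \frac{1}{21809}$ ($Q = \frac{1}{-21809} = - \frac{1}{21809} \approx -4.5853 \cdot 10^{-5}$)
$k{\left(y \right)} = 12 y$ ($k{\left(y \right)} = 6 \left(y + y\right) = 6 \cdot 2 y = 12 y$)
$\frac{k{\left(\left(-1\right) 8 + 1 \right)}}{Q} = \frac{12 \left(\left(-1\right) 8 + 1\right)}{- \frac{1}{21809}} = 12 \left(-8 + 1\right) \left(-21809\right) = 12 \left(-7\right) \left(-21809\right) = \left(-84\right) \left(-21809\right) = 1831956$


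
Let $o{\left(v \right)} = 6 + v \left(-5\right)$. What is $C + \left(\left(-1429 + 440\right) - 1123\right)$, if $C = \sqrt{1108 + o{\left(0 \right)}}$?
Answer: $-2112 + \sqrt{1114} \approx -2078.6$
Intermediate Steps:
$o{\left(v \right)} = 6 - 5 v$
$C = \sqrt{1114}$ ($C = \sqrt{1108 + \left(6 - 0\right)} = \sqrt{1108 + \left(6 + 0\right)} = \sqrt{1108 + 6} = \sqrt{1114} \approx 33.377$)
$C + \left(\left(-1429 + 440\right) - 1123\right) = \sqrt{1114} + \left(\left(-1429 + 440\right) - 1123\right) = \sqrt{1114} - 2112 = -2112 + \sqrt{1114}$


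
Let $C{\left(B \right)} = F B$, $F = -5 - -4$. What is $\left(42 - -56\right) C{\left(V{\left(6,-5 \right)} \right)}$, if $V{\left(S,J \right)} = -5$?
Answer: $490$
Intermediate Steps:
$F = -1$ ($F = -5 + 4 = -1$)
$C{\left(B \right)} = - B$
$\left(42 - -56\right) C{\left(V{\left(6,-5 \right)} \right)} = \left(42 - -56\right) \left(\left(-1\right) \left(-5\right)\right) = \left(42 + 56\right) 5 = 98 \cdot 5 = 490$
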